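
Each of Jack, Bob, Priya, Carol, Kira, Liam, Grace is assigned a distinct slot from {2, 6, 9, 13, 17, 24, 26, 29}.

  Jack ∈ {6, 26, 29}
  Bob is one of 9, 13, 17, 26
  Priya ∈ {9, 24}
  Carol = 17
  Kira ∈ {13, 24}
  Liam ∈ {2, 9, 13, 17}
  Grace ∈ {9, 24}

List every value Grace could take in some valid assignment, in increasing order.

9, 24

Carol must be 17 (only option left). Eliminate 17 elsewhere: Bob, Liam.
Priya and Grace between them cover only {9, 24} — a naked pair. Remove those values from Bob, Kira, Liam.
Kira's domain is down to {13}, so Kira = 13. Strike 13 from Bob, Liam.
Liam's domain is down to {2}, so Liam = 2.
Bob has just one choice, so Bob = 26. Eliminate 26 elsewhere: Jack.
No further eliminations apply; Grace can still be any of 9, 24.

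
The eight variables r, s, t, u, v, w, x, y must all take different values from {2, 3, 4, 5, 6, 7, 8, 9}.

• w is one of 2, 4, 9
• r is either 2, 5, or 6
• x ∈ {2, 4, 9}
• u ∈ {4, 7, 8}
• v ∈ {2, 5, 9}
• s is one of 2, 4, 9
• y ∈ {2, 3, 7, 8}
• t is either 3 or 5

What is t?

Among the 8 variables, 6 fits only r (and all 8 values in {2, 3, 4, 5, 6, 7, 8, 9} must be used), so r = 6.
The 3 variables s, w, x are confined to {2, 4, 9}, which locks those values in; drop them from u, v, y.
v's domain is down to {5}, so v = 5. Eliminate 5 elsewhere: t.
So t = 3.

3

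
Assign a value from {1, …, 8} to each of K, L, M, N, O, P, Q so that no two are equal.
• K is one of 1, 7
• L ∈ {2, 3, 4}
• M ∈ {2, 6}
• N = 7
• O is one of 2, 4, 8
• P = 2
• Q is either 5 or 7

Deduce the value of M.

6

N's domain is down to {7}, so N = 7. Eliminate 7 elsewhere: K, Q.
P must be 2 (only option left). Strike 2 from L, M, O.
So M = 6.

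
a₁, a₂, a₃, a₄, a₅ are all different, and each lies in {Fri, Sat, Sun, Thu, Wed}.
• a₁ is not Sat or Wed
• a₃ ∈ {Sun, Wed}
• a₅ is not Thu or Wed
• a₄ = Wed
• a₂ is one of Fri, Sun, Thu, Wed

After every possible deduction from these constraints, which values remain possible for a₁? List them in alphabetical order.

Fri, Thu

a₄ has just one choice, so a₄ = Wed. Eliminate Wed elsewhere: a₂, a₃.
a₃ must be Sun (only option left). So a₁, a₂, a₅ can't be Sun.
Among the 3 still-open variables, Sat fits only a₅ (and all 3 values in {Fri, Sat, Thu} must be used), so a₅ = Sat.
No further eliminations apply; a₁ can still be any of Fri, Thu.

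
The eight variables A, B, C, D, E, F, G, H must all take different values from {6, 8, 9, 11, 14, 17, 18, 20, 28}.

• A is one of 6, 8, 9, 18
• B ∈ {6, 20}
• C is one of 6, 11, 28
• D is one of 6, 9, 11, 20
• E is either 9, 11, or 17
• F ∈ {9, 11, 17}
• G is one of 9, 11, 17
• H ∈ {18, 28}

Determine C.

28

The 8 variables together cover exactly {6, 8, 9, 11, 17, 18, 20, 28} — 8 values for 8 variables — and 8 appears only in A's list, so A = 8.
The 7 still-open variables together cover exactly {6, 9, 11, 17, 18, 20, 28} — 7 values for 7 variables — and 18 appears only in H's list, so H = 18.
The 6 still-open variables draw from only 6 values {6, 9, 11, 17, 20, 28}, so each is used; only C can be 28, hence C = 28.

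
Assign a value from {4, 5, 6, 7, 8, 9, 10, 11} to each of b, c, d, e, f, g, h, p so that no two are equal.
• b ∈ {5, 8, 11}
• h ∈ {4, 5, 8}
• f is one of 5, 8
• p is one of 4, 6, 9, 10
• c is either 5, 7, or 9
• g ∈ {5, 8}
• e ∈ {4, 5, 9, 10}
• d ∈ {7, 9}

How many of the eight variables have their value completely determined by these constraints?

4

The 8 variables together cover exactly {4, 5, 6, 7, 8, 9, 10, 11} — 8 values for 8 variables — and 6 appears only in p's list, so p = 6.
The 7 still-open variables draw from only 7 values {4, 5, 7, 8, 9, 10, 11}, so each is used; only e can be 10, hence e = 10.
Among the 6 still-open variables, 4 fits only h (and all 6 values in {4, 5, 7, 8, 9, 11} must be used), so h = 4.
The 5 still-open variables draw from only 5 values {5, 7, 8, 9, 11}, so each is used; only b can be 11, hence b = 11.
f and g between them cover only {5, 8} — a naked pair. Remove those values from c.
Determined: b=11, e=10, h=4, p=6. The other variables each still have more than one consistent value. That makes 4.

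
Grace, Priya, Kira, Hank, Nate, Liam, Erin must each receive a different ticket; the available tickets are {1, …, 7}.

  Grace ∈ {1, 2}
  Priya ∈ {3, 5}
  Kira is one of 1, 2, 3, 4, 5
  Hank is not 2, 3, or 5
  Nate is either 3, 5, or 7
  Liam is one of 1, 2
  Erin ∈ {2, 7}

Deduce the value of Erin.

The 7 variables together cover exactly {1, 2, 3, 4, 5, 6, 7} — 7 values for 7 variables — and 6 appears only in Hank's list, so Hank = 6.
The 6 still-open variables together cover exactly {1, 2, 3, 4, 5, 7} — 6 values for 6 variables — and 4 appears only in Kira's list, so Kira = 4.
Grace and Liam share exactly the 2 values {1, 2}; by pigeonhole those values go to them, so strike 1, 2 from Erin.
So Erin = 7.

7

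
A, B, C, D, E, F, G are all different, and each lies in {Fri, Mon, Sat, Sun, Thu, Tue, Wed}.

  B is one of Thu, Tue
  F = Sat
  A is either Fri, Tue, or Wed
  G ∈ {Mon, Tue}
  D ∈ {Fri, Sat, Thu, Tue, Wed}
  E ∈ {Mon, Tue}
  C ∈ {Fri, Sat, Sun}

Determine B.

Thu

F has just one choice, so F = Sat. Eliminate Sat elsewhere: C, D.
The 6 still-open variables draw from only 6 values {Fri, Mon, Sun, Thu, Tue, Wed}, so each is used; only C can be Sun, hence C = Sun.
E and G between them cover only {Mon, Tue} — a naked pair. Remove those values from A, B, D.
So B = Thu.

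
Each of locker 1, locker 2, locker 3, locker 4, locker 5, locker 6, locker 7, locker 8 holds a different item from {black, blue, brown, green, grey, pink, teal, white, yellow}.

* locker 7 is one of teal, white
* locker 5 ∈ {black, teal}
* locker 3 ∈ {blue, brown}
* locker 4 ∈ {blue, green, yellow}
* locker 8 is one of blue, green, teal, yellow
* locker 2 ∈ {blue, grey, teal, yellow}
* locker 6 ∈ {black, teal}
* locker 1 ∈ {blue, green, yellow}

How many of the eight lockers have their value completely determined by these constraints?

The 8 variables together cover exactly {black, blue, brown, green, grey, teal, white, yellow} — 8 values for 8 variables — and brown appears only in locker 3's list, so locker 3 = brown.
The 7 still-open variables draw from only 7 values {black, blue, green, grey, teal, white, yellow}, so each is used; only locker 2 can be grey, hence locker 2 = grey.
Among the 6 still-open variables, white fits only locker 7 (and all 6 values in {black, blue, green, teal, white, yellow} must be used), so locker 7 = white.
locker 5 and locker 6 between them cover only {black, teal} — a naked pair. Remove those values from locker 8.
Determined: locker 2=grey, locker 3=brown, locker 7=white. The other lockers each still have more than one consistent value. That makes 3.

3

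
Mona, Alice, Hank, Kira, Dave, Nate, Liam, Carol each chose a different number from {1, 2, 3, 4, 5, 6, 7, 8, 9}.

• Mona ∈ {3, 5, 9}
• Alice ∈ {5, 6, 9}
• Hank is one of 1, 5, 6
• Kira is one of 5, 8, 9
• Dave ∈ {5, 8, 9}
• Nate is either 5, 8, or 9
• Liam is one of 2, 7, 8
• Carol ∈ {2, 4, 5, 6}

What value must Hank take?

1

Kira, Dave, Nate between them cover only {5, 8, 9} — a naked triple. Remove those values from Mona, Alice, Hank, Liam, Carol.
Mona's domain is down to {3}, so Mona = 3.
Alice has just one choice, so Alice = 6. Eliminate 6 elsewhere: Hank, Carol.
So Hank = 1.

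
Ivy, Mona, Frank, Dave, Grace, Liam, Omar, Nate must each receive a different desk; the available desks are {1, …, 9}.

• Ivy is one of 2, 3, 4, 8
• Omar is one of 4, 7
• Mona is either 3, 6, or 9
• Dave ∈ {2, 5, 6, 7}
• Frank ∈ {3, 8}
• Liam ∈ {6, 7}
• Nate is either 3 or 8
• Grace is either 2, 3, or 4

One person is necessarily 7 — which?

The 8 variables together cover exactly {2, 3, 4, 5, 6, 7, 8, 9} — 8 values for 8 variables — and 5 appears only in Dave's list, so Dave = 5.
The 7 still-open variables together cover exactly {2, 3, 4, 6, 7, 8, 9} — 7 values for 7 variables — and 9 appears only in Mona's list, so Mona = 9.
Among the 6 still-open variables, 6 fits only Liam (and all 6 values in {2, 3, 4, 6, 7, 8} must be used), so Liam = 6.
The 5 still-open variables draw from only 5 values {2, 3, 4, 7, 8}, so each is used; only Omar can be 7, hence Omar = 7.

Omar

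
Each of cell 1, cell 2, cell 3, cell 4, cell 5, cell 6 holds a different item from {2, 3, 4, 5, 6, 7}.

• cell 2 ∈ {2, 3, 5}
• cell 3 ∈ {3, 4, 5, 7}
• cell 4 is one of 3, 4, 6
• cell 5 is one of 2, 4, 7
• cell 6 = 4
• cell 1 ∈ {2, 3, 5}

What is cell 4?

6

cell 6 has just one choice, so cell 6 = 4. So cell 3, cell 4, cell 5 can't be 4.
Among the 5 still-open variables, 6 fits only cell 4 (and all 5 values in {2, 3, 5, 6, 7} must be used), so cell 4 = 6.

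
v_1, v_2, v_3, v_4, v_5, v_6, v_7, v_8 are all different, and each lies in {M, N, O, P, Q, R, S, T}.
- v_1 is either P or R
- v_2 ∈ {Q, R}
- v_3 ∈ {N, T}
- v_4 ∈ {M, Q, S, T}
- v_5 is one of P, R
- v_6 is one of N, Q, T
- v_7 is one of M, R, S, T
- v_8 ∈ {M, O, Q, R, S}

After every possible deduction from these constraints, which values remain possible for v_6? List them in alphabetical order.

N, T

Among the 8 variables, O fits only v_8 (and all 8 values in {M, N, O, P, Q, R, S, T} must be used), so v_8 = O.
v_1 and v_5 share exactly the 2 values {P, R}; by pigeonhole those values go to them, so strike P, R from v_2, v_7.
v_2 has just one choice, so v_2 = Q. So v_4, v_6 can't be Q.
The 2 variables v_3 and v_6 are confined to {N, T}, which locks those values in; drop them from v_4, v_7.
No further eliminations apply; v_6 can still be any of N, T.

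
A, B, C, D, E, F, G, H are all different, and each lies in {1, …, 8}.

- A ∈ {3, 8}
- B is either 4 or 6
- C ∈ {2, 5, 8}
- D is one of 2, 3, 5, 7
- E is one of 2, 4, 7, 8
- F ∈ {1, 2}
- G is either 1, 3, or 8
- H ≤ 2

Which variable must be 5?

The 8 variables draw from only 8 values {1, 2, 3, 4, 5, 6, 7, 8}, so each is used; only B can be 6, hence B = 6.
Among the 7 still-open variables, 4 fits only E (and all 7 values in {1, 2, 3, 4, 5, 7, 8} must be used), so E = 4.
The 6 still-open variables together cover exactly {1, 2, 3, 5, 7, 8} — 6 values for 6 variables — and 7 appears only in D's list, so D = 7.
The 5 still-open variables together cover exactly {1, 2, 3, 5, 8} — 5 values for 5 variables — and 5 appears only in C's list, so C = 5.

C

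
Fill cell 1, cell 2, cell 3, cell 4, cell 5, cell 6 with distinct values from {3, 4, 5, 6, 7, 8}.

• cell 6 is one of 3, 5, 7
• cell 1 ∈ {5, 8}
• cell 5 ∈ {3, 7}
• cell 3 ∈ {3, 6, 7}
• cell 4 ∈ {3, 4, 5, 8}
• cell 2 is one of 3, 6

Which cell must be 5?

cell 6

The 6 variables draw from only 6 values {3, 4, 5, 6, 7, 8}, so each is used; only cell 4 can be 4, hence cell 4 = 4.
Among the 5 still-open variables, 8 fits only cell 1 (and all 5 values in {3, 5, 6, 7, 8} must be used), so cell 1 = 8.
The 4 still-open variables together cover exactly {3, 5, 6, 7} — 4 values for 4 variables — and 5 appears only in cell 6's list, so cell 6 = 5.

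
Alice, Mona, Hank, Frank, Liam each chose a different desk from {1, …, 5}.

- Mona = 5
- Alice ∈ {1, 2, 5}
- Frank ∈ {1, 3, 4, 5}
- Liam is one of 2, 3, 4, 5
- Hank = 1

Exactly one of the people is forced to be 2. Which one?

Mona must be 5 (only option left). Eliminate 5 elsewhere: Alice, Frank, Liam.
Hank has just one choice, so Hank = 1. So Alice, Frank can't be 1.
So 2 goes to Alice.

Alice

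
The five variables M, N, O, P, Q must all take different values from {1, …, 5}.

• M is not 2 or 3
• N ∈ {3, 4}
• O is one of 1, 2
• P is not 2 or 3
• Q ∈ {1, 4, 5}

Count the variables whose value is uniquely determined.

2

The 5 variables together cover exactly {1, 2, 3, 4, 5} — 5 values for 5 variables — and 2 appears only in O's list, so O = 2.
The 4 still-open variables draw from only 4 values {1, 3, 4, 5}, so each is used; only N can be 3, hence N = 3.
Determined: N=3, O=2. The other variables each still have more than one consistent value. That makes 2.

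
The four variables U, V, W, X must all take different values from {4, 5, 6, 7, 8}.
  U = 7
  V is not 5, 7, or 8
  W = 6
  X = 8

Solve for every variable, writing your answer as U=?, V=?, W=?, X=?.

U=7, V=4, W=6, X=8

U's domain is down to {7}, so U = 7.
W has just one choice, so W = 6. Eliminate 6 elsewhere: V.
X has just one choice, so X = 8.
V's domain is down to {4}, so V = 4.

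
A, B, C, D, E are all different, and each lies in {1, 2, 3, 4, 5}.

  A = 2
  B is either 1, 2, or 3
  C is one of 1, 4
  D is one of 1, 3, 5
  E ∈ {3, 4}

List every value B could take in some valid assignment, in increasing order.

A must be 2 (only option left). So B can't be 2.
Among the 4 still-open variables, 5 fits only D (and all 4 values in {1, 3, 4, 5} must be used), so D = 5.
No further eliminations apply; B can still be any of 1, 3.

1, 3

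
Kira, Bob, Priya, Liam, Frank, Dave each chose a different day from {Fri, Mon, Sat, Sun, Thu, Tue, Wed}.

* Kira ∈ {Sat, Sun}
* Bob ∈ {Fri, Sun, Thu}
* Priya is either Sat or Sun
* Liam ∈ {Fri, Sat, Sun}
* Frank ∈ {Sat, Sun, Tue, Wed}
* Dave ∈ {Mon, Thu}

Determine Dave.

The 2 variables Kira and Priya are confined to {Sat, Sun}, which locks those values in; drop them from Bob, Liam, Frank.
Liam must be Fri (only option left). Remove Fri from Bob.
Bob's domain is down to {Thu}, so Bob = Thu. Strike Thu from Dave.
So Dave = Mon.

Mon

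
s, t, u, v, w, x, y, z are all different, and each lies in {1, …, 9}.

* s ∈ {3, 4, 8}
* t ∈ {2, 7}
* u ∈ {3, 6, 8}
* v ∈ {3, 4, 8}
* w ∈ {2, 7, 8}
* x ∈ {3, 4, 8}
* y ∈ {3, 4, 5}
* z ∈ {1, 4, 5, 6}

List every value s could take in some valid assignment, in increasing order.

3, 4, 8

The 8 variables together cover exactly {1, 2, 3, 4, 5, 6, 7, 8} — 8 values for 8 variables — and 1 appears only in z's list, so z = 1.
The 7 still-open variables draw from only 7 values {2, 3, 4, 5, 6, 7, 8}, so each is used; only y can be 5, hence y = 5.
The 6 still-open variables draw from only 6 values {2, 3, 4, 6, 7, 8}, so each is used; only u can be 6, hence u = 6.
The 3 variables s, v, x are confined to {3, 4, 8}, which locks those values in; drop them from w.
No further eliminations apply; s can still be any of 3, 4, 8.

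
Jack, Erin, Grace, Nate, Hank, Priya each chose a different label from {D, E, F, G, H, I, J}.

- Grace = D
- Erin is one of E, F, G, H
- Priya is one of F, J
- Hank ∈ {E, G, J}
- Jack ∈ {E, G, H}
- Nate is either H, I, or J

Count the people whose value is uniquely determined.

1

Grace has just one choice, so Grace = D.
Determined: Grace=D. The other people each still have more than one consistent value. That makes 1.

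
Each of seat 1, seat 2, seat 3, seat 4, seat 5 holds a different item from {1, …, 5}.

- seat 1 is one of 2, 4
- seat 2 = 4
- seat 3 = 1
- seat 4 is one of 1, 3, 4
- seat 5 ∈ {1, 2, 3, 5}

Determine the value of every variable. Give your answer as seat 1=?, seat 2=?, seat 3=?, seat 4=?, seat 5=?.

seat 2 has just one choice, so seat 2 = 4. Eliminate 4 elsewhere: seat 1, seat 4.
seat 3's domain is down to {1}, so seat 3 = 1. So seat 4, seat 5 can't be 1.
That leaves seat 4 = 3. Strike 3 from seat 5.
seat 1 has just one choice, so seat 1 = 2. So seat 5 can't be 2.
That leaves seat 5 = 5.

seat 1=2, seat 2=4, seat 3=1, seat 4=3, seat 5=5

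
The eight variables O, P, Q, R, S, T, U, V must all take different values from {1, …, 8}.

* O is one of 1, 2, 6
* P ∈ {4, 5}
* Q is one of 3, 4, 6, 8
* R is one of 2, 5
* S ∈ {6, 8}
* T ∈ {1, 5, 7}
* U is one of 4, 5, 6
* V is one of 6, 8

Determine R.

Among the 8 variables, 3 fits only Q (and all 8 values in {1, 2, 3, 4, 5, 6, 7, 8} must be used), so Q = 3.
Among the 7 still-open variables, 7 fits only T (and all 7 values in {1, 2, 4, 5, 6, 7, 8} must be used), so T = 7.
The 6 still-open variables draw from only 6 values {1, 2, 4, 5, 6, 8}, so each is used; only O can be 1, hence O = 1.
Among the 5 still-open variables, 2 fits only R (and all 5 values in {2, 4, 5, 6, 8} must be used), so R = 2.

2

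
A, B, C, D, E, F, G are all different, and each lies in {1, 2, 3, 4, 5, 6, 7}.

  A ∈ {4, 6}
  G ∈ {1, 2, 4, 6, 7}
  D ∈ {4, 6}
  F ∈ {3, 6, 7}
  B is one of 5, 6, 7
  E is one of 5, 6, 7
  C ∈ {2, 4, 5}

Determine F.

The 7 variables draw from only 7 values {1, 2, 3, 4, 5, 6, 7}, so each is used; only G can be 1, hence G = 1.
Among the 6 still-open variables, 2 fits only C (and all 6 values in {2, 3, 4, 5, 6, 7} must be used), so C = 2.
Among the 5 still-open variables, 3 fits only F (and all 5 values in {3, 4, 5, 6, 7} must be used), so F = 3.

3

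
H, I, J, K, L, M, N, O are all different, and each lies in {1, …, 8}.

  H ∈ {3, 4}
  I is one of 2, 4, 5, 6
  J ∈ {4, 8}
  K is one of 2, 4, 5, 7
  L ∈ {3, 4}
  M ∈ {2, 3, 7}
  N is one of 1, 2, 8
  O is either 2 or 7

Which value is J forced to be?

8

The 8 variables draw from only 8 values {1, 2, 3, 4, 5, 6, 7, 8}, so each is used; only N can be 1, hence N = 1.
Among the 7 still-open variables, 6 fits only I (and all 7 values in {2, 3, 4, 5, 6, 7, 8} must be used), so I = 6.
The 6 still-open variables draw from only 6 values {2, 3, 4, 5, 7, 8}, so each is used; only K can be 5, hence K = 5.
The 5 still-open variables together cover exactly {2, 3, 4, 7, 8} — 5 values for 5 variables — and 8 appears only in J's list, so J = 8.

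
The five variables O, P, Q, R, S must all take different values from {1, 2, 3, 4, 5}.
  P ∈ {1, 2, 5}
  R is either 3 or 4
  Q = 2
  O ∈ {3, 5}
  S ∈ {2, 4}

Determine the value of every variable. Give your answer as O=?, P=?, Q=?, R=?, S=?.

Q must be 2 (only option left). Eliminate 2 elsewhere: P, S.
S must be 4 (only option left). So R can't be 4.
R must be 3 (only option left). So O can't be 3.
O's domain is down to {5}, so O = 5. Strike 5 from P.
P must be 1 (only option left).

O=5, P=1, Q=2, R=3, S=4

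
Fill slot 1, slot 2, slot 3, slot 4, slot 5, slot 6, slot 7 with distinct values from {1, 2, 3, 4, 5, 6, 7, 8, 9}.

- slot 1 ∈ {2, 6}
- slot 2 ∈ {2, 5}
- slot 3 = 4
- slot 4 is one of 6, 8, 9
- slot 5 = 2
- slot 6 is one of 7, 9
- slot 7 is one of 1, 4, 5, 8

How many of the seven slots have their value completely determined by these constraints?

4

slot 3 has just one choice, so slot 3 = 4. Eliminate 4 elsewhere: slot 7.
slot 5 has just one choice, so slot 5 = 2. Remove 2 from slot 1, slot 2.
That leaves slot 1 = 6. Remove 6 from slot 4.
slot 2's domain is down to {5}, so slot 2 = 5. Remove 5 from slot 7.
Determined: slot 1=6, slot 2=5, slot 3=4, slot 5=2. The other slots each still have more than one consistent value. That makes 4.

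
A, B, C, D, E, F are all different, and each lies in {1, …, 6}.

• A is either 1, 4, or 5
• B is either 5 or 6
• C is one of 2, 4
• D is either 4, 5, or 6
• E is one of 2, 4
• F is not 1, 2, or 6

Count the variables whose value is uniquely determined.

Among the 6 variables, 1 fits only A (and all 6 values in {1, 2, 3, 4, 5, 6} must be used), so A = 1.
The 5 still-open variables draw from only 5 values {2, 3, 4, 5, 6}, so each is used; only F can be 3, hence F = 3.
C and E share exactly the 2 values {2, 4}; by pigeonhole those values go to them, so strike 2, 4 from D.
Determined: A=1, F=3. The other variables each still have more than one consistent value. That makes 2.

2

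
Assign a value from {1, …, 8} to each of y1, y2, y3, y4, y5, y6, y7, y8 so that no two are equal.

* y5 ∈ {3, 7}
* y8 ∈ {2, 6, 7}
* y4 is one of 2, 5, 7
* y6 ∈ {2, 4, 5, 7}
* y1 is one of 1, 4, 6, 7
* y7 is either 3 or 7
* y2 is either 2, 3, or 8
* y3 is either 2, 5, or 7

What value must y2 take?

The 8 variables draw from only 8 values {1, 2, 3, 4, 5, 6, 7, 8}, so each is used; only y1 can be 1, hence y1 = 1.
The 7 still-open variables draw from only 7 values {2, 3, 4, 5, 6, 7, 8}, so each is used; only y6 can be 4, hence y6 = 4.
Among the 6 still-open variables, 6 fits only y8 (and all 6 values in {2, 3, 5, 6, 7, 8} must be used), so y8 = 6.
The 5 still-open variables together cover exactly {2, 3, 5, 7, 8} — 5 values for 5 variables — and 8 appears only in y2's list, so y2 = 8.

8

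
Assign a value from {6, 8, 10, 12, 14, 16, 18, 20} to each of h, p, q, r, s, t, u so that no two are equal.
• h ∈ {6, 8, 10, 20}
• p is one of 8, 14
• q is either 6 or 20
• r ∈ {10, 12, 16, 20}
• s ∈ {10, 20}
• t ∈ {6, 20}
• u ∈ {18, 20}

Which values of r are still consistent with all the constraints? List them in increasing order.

The 2 variables q and t are confined to {6, 20}, which locks those values in; drop them from h, r, s, u.
s's domain is down to {10}, so s = 10. So h, r can't be 10.
u must be 18 (only option left).
That leaves h = 8. So p can't be 8.
p must be 14 (only option left).
No further eliminations apply; r can still be any of 12, 16.

12, 16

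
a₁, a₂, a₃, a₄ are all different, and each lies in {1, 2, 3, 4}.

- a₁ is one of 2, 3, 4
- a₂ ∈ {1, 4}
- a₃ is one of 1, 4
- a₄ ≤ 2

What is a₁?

3

Among the 4 variables, 3 fits only a₁ (and all 4 values in {1, 2, 3, 4} must be used), so a₁ = 3.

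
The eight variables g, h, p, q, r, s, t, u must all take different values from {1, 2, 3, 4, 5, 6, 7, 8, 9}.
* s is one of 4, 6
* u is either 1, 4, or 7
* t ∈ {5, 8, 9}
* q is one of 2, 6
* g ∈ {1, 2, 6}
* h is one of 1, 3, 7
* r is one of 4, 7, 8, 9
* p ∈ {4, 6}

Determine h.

3

The 2 variables p and s are confined to {4, 6}, which locks those values in; drop them from g, q, r, u.
That leaves q = 2. Remove 2 from g.
That leaves g = 1. So h, u can't be 1.
That leaves u = 7. Remove 7 from h, r.
So h = 3.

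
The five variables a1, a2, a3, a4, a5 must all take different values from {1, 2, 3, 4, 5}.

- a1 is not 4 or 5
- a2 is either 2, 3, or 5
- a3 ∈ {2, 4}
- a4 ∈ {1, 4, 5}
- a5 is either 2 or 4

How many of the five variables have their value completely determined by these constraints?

0

The 2 variables a3 and a5 are confined to {2, 4}, which locks those values in; drop them from a1, a2, a4.
Determined: none. The other variables each still have more than one consistent value. That makes 0.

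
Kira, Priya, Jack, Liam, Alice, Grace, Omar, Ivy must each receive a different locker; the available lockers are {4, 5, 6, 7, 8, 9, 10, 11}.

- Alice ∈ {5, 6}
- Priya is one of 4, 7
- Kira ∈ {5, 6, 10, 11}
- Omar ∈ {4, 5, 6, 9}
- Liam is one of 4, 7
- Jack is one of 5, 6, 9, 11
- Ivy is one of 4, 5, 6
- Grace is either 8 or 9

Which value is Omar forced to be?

9

The 8 variables draw from only 8 values {4, 5, 6, 7, 8, 9, 10, 11}, so each is used; only Grace can be 8, hence Grace = 8.
The 7 still-open variables draw from only 7 values {4, 5, 6, 7, 9, 10, 11}, so each is used; only Kira can be 10, hence Kira = 10.
The 6 still-open variables together cover exactly {4, 5, 6, 7, 9, 11} — 6 values for 6 variables — and 11 appears only in Jack's list, so Jack = 11.
The 5 still-open variables draw from only 5 values {4, 5, 6, 7, 9}, so each is used; only Omar can be 9, hence Omar = 9.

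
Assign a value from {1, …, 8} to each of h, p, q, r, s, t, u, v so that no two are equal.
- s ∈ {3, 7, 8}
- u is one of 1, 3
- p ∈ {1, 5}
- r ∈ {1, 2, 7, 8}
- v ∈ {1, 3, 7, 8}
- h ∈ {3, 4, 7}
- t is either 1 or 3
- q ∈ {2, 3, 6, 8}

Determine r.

Among the 8 variables, 4 fits only h (and all 8 values in {1, 2, 3, 4, 5, 6, 7, 8} must be used), so h = 4.
The 7 still-open variables together cover exactly {1, 2, 3, 5, 6, 7, 8} — 7 values for 7 variables — and 5 appears only in p's list, so p = 5.
Among the 6 still-open variables, 6 fits only q (and all 6 values in {1, 2, 3, 6, 7, 8} must be used), so q = 6.
Among the 5 still-open variables, 2 fits only r (and all 5 values in {1, 2, 3, 7, 8} must be used), so r = 2.

2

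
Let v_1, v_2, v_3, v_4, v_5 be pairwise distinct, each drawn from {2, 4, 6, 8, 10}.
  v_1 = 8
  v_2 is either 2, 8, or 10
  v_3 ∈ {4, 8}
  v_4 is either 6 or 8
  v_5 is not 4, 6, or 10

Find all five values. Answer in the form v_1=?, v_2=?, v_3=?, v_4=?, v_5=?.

v_1's domain is down to {8}, so v_1 = 8. Eliminate 8 elsewhere: v_2, v_3, v_4, v_5.
That leaves v_3 = 4.
v_4 must be 6 (only option left).
v_5's domain is down to {2}, so v_5 = 2. Strike 2 from v_2.
v_2's domain is down to {10}, so v_2 = 10.

v_1=8, v_2=10, v_3=4, v_4=6, v_5=2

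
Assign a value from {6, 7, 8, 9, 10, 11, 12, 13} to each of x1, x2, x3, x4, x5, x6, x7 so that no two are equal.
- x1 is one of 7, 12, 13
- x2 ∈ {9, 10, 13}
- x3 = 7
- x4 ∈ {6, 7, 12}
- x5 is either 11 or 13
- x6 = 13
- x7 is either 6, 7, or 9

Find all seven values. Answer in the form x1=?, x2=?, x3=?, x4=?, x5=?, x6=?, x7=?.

x3 has just one choice, so x3 = 7. Strike 7 from x1, x4, x7.
x6's domain is down to {13}, so x6 = 13. Remove 13 from x1, x2, x5.
That leaves x1 = 12. Eliminate 12 elsewhere: x4.
x4's domain is down to {6}, so x4 = 6. Eliminate 6 elsewhere: x7.
x5 has just one choice, so x5 = 11.
That leaves x7 = 9. So x2 can't be 9.
That leaves x2 = 10.

x1=12, x2=10, x3=7, x4=6, x5=11, x6=13, x7=9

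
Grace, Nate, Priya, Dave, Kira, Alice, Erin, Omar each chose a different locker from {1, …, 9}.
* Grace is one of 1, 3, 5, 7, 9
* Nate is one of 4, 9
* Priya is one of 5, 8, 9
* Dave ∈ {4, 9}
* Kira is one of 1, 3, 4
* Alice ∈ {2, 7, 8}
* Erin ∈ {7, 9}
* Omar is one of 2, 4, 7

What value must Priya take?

5

Nate and Dave share exactly the 2 values {4, 9}; by pigeonhole those values go to them, so strike 4, 9 from Grace, Priya, Kira, Erin, Omar.
Erin must be 7 (only option left). So Grace, Alice, Omar can't be 7.
Omar has just one choice, so Omar = 2. Strike 2 from Alice.
That leaves Alice = 8. Remove 8 from Priya.
So Priya = 5.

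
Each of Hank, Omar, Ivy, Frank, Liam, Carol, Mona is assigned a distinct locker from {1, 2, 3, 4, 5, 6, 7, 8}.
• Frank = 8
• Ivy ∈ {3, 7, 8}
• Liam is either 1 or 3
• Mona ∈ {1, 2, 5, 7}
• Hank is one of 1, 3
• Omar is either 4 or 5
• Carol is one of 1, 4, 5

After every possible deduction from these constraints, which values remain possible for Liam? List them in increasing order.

Frank must be 8 (only option left). Remove 8 from Ivy.
The 6 still-open variables together cover exactly {1, 2, 3, 4, 5, 7} — 6 values for 6 variables — and 2 appears only in Mona's list, so Mona = 2.
The 5 still-open variables draw from only 5 values {1, 3, 4, 5, 7}, so each is used; only Ivy can be 7, hence Ivy = 7.
The 2 variables Hank and Liam are confined to {1, 3}, which locks those values in; drop them from Carol.
No further eliminations apply; Liam can still be any of 1, 3.

1, 3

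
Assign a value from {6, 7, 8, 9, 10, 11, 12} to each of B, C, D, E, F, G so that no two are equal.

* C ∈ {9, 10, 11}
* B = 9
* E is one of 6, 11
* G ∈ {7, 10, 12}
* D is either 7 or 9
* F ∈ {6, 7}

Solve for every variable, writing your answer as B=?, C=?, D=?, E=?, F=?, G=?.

B's domain is down to {9}, so B = 9. So C, D can't be 9.
D has just one choice, so D = 7. Remove 7 from F, G.
That leaves F = 6. Strike 6 from E.
E must be 11 (only option left). So C can't be 11.
C has just one choice, so C = 10. So G can't be 10.
That leaves G = 12.

B=9, C=10, D=7, E=11, F=6, G=12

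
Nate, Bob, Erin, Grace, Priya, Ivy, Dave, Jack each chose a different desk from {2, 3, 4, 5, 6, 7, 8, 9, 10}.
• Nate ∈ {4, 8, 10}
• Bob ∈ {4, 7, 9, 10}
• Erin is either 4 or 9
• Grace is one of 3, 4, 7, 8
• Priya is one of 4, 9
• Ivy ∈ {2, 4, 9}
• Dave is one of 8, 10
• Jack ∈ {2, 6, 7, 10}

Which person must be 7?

Bob

The 8 variables together cover exactly {2, 3, 4, 6, 7, 8, 9, 10} — 8 values for 8 variables — and 3 appears only in Grace's list, so Grace = 3.
The 7 still-open variables draw from only 7 values {2, 4, 6, 7, 8, 9, 10}, so each is used; only Jack can be 6, hence Jack = 6.
The 6 still-open variables draw from only 6 values {2, 4, 7, 8, 9, 10}, so each is used; only Ivy can be 2, hence Ivy = 2.
Among the 5 still-open variables, 7 fits only Bob (and all 5 values in {4, 7, 8, 9, 10} must be used), so Bob = 7.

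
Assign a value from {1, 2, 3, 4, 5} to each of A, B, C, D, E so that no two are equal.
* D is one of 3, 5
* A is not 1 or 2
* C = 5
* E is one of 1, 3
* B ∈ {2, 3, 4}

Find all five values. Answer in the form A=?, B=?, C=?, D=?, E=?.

A=4, B=2, C=5, D=3, E=1

C's domain is down to {5}, so C = 5. So A, D can't be 5.
That leaves D = 3. So A, B, E can't be 3.
E must be 1 (only option left).
A must be 4 (only option left). So B can't be 4.
B has just one choice, so B = 2.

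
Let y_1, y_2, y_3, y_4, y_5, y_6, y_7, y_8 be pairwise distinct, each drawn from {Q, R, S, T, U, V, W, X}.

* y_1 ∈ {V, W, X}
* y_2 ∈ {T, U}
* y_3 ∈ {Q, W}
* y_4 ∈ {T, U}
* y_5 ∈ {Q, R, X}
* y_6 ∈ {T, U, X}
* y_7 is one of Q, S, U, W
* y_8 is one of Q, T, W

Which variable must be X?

The 8 variables together cover exactly {Q, R, S, T, U, V, W, X} — 8 values for 8 variables — and R appears only in y_5's list, so y_5 = R.
Among the 7 still-open variables, S fits only y_7 (and all 7 values in {Q, S, T, U, V, W, X} must be used), so y_7 = S.
The 6 still-open variables draw from only 6 values {Q, T, U, V, W, X}, so each is used; only y_1 can be V, hence y_1 = V.
The 5 still-open variables together cover exactly {Q, T, U, W, X} — 5 values for 5 variables — and X appears only in y_6's list, so y_6 = X.

y_6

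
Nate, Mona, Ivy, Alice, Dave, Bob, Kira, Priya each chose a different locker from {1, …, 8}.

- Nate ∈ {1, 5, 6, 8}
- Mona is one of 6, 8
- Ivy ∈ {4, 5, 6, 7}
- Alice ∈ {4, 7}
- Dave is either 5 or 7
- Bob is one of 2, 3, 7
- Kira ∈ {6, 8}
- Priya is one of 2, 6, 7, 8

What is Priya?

2

Among the 8 variables, 1 fits only Nate (and all 8 values in {1, 2, 3, 4, 5, 6, 7, 8} must be used), so Nate = 1.
Among the 7 still-open variables, 3 fits only Bob (and all 7 values in {2, 3, 4, 5, 6, 7, 8} must be used), so Bob = 3.
Among the 6 still-open variables, 2 fits only Priya (and all 6 values in {2, 4, 5, 6, 7, 8} must be used), so Priya = 2.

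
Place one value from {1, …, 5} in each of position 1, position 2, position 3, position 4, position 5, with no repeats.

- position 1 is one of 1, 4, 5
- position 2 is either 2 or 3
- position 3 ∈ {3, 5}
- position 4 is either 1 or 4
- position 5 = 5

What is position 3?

3

position 5's domain is down to {5}, so position 5 = 5. Eliminate 5 elsewhere: position 1, position 3.
So position 3 = 3.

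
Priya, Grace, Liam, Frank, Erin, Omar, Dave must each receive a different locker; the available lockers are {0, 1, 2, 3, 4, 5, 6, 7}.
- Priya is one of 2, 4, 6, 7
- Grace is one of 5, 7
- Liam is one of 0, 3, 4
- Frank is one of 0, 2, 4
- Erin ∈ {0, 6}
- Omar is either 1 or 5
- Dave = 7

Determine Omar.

Dave must be 7 (only option left). Remove 7 from Priya, Grace.
Grace has just one choice, so Grace = 5. Eliminate 5 elsewhere: Omar.
So Omar = 1.

1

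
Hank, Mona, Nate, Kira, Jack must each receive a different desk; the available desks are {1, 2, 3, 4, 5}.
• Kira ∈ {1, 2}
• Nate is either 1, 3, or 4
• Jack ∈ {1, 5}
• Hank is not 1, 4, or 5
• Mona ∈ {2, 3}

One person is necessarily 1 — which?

Among the 5 variables, 4 fits only Nate (and all 5 values in {1, 2, 3, 4, 5} must be used), so Nate = 4.
The 4 still-open variables together cover exactly {1, 2, 3, 5} — 4 values for 4 variables — and 5 appears only in Jack's list, so Jack = 5.
The 3 still-open variables together cover exactly {1, 2, 3} — 3 values for 3 variables — and 1 appears only in Kira's list, so Kira = 1.

Kira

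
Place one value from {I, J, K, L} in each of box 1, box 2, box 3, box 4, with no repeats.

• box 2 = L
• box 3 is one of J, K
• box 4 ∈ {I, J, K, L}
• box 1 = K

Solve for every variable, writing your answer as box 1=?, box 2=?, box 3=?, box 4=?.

box 1 must be K (only option left). Eliminate K elsewhere: box 3, box 4.
box 2 must be L (only option left). Eliminate L elsewhere: box 4.
box 3 must be J (only option left). Strike J from box 4.
box 4's domain is down to {I}, so box 4 = I.

box 1=K, box 2=L, box 3=J, box 4=I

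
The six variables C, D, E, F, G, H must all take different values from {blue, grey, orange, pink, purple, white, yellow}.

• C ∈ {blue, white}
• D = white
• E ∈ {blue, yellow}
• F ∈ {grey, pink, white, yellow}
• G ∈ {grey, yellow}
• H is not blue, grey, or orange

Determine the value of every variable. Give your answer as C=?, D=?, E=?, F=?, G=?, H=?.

C=blue, D=white, E=yellow, F=pink, G=grey, H=purple

D must be white (only option left). Remove white from C, F, H.
C has just one choice, so C = blue. Eliminate blue elsewhere: E.
That leaves E = yellow. Strike yellow from F, G, H.
That leaves G = grey. Remove grey from F.
F must be pink (only option left). So H can't be pink.
H's domain is down to {purple}, so H = purple.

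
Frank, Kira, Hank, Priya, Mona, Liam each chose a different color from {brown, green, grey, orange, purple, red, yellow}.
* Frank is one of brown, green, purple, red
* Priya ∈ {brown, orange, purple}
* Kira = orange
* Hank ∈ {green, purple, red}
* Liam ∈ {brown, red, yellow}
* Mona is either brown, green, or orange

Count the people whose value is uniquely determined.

Kira's domain is down to {orange}, so Kira = orange. Remove orange from Priya, Mona.
The 5 still-open variables draw from only 5 values {brown, green, purple, red, yellow}, so each is used; only Liam can be yellow, hence Liam = yellow.
Determined: Kira=orange, Liam=yellow. The other people each still have more than one consistent value. That makes 2.

2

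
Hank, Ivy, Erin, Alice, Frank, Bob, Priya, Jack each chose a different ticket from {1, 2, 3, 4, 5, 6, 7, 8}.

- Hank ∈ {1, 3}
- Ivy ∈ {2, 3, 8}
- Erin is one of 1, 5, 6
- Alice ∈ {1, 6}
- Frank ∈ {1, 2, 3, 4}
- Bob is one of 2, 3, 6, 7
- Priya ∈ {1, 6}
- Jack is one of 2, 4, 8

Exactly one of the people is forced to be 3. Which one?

Among the 8 variables, 5 fits only Erin (and all 8 values in {1, 2, 3, 4, 5, 6, 7, 8} must be used), so Erin = 5.
Among the 7 still-open variables, 7 fits only Bob (and all 7 values in {1, 2, 3, 4, 6, 7, 8} must be used), so Bob = 7.
Alice and Priya between them cover only {1, 6} — a naked pair. Remove those values from Hank, Frank.
So 3 goes to Hank.

Hank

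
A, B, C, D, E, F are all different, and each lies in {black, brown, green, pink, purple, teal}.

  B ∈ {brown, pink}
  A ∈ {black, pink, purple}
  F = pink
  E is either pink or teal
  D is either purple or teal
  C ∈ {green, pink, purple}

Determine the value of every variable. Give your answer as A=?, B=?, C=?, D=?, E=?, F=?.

A=black, B=brown, C=green, D=purple, E=teal, F=pink

F has just one choice, so F = pink. Eliminate pink elsewhere: A, B, C, E.
B must be brown (only option left).
E has just one choice, so E = teal. Remove teal from D.
D has just one choice, so D = purple. Strike purple from A, C.
A's domain is down to {black}, so A = black.
C has just one choice, so C = green.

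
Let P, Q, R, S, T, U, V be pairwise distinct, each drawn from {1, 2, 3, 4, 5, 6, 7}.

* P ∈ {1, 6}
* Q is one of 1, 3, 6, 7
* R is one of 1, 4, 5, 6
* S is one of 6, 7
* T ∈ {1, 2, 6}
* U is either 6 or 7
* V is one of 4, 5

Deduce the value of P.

The 7 variables together cover exactly {1, 2, 3, 4, 5, 6, 7} — 7 values for 7 variables — and 2 appears only in T's list, so T = 2.
The 6 still-open variables draw from only 6 values {1, 3, 4, 5, 6, 7}, so each is used; only Q can be 3, hence Q = 3.
S and U between them cover only {6, 7} — a naked pair. Remove those values from P, R.
So P = 1.

1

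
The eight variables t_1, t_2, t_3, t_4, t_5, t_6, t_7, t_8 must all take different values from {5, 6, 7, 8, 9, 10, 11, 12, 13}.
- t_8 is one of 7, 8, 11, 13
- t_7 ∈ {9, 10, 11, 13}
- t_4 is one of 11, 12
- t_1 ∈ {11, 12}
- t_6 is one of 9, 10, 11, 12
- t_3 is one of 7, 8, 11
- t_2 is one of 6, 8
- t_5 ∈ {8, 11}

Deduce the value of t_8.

13

The 8 variables draw from only 8 values {6, 7, 8, 9, 10, 11, 12, 13}, so each is used; only t_2 can be 6, hence t_2 = 6.
The 2 variables t_1 and t_4 are confined to {11, 12}, which locks those values in; drop them from t_3, t_5, t_6, t_7, t_8.
t_5 must be 8 (only option left). Strike 8 from t_3, t_8.
t_3 must be 7 (only option left). Remove 7 from t_8.
So t_8 = 13.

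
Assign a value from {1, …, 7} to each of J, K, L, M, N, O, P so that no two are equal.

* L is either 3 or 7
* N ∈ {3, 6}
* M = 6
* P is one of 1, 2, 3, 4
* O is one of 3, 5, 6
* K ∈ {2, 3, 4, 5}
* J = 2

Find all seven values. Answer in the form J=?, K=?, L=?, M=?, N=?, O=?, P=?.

J must be 2 (only option left). Remove 2 from K, P.
That leaves M = 6. Strike 6 from N, O.
That leaves N = 3. Strike 3 from K, L, O, P.
That leaves O = 5. So K can't be 5.
That leaves K = 4. Strike 4 from P.
L's domain is down to {7}, so L = 7.
P's domain is down to {1}, so P = 1.

J=2, K=4, L=7, M=6, N=3, O=5, P=1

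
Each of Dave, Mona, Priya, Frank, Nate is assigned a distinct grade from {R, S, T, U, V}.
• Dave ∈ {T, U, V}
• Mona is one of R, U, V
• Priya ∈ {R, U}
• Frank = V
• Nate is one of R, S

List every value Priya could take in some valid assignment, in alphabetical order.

R, U

Frank must be V (only option left). So Dave, Mona can't be V.
The 4 still-open variables draw from only 4 values {R, S, T, U}, so each is used; only Nate can be S, hence Nate = S.
Among the 3 still-open variables, T fits only Dave (and all 3 values in {R, T, U} must be used), so Dave = T.
No further eliminations apply; Priya can still be any of R, U.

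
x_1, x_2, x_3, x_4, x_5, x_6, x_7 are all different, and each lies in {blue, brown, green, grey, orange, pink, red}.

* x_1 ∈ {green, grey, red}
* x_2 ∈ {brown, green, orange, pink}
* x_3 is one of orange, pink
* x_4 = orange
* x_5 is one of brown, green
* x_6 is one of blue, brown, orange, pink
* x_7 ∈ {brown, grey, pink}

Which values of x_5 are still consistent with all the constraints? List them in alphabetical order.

brown, green

x_4 has just one choice, so x_4 = orange. Remove orange from x_2, x_3, x_6.
x_3's domain is down to {pink}, so x_3 = pink. Strike pink from x_2, x_6, x_7.
The 5 still-open variables draw from only 5 values {blue, brown, green, grey, red}, so each is used; only x_6 can be blue, hence x_6 = blue.
The 4 still-open variables draw from only 4 values {brown, green, grey, red}, so each is used; only x_1 can be red, hence x_1 = red.
The 3 still-open variables together cover exactly {brown, green, grey} — 3 values for 3 variables — and grey appears only in x_7's list, so x_7 = grey.
No further eliminations apply; x_5 can still be any of brown, green.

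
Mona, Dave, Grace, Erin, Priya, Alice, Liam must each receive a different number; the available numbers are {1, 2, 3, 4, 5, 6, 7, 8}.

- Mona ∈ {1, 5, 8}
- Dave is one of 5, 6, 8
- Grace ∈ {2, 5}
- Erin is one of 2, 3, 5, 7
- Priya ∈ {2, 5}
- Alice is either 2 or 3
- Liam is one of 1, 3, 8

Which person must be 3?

Alice

The 7 variables together cover exactly {1, 2, 3, 5, 6, 7, 8} — 7 values for 7 variables — and 6 appears only in Dave's list, so Dave = 6.
Among the 6 still-open variables, 7 fits only Erin (and all 6 values in {1, 2, 3, 5, 7, 8} must be used), so Erin = 7.
The 2 variables Grace and Priya are confined to {2, 5}, which locks those values in; drop them from Mona, Alice.
So 3 goes to Alice.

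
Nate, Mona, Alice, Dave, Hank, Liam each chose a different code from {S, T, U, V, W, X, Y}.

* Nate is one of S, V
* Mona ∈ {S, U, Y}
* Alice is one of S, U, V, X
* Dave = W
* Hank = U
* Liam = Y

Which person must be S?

Mona

Dave has just one choice, so Dave = W.
That leaves Hank = U. Eliminate U elsewhere: Mona, Alice.
Liam has just one choice, so Liam = Y. So Mona can't be Y.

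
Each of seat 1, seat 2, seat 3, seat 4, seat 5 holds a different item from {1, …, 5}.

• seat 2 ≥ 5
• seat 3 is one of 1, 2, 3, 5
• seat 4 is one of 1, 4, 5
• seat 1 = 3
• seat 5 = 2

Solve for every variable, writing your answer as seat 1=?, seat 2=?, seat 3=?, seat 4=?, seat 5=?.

seat 1 must be 3 (only option left). So seat 3 can't be 3.
seat 2 has just one choice, so seat 2 = 5. Strike 5 from seat 3, seat 4.
seat 5 has just one choice, so seat 5 = 2. Strike 2 from seat 3.
That leaves seat 3 = 1. Strike 1 from seat 4.
seat 4's domain is down to {4}, so seat 4 = 4.

seat 1=3, seat 2=5, seat 3=1, seat 4=4, seat 5=2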